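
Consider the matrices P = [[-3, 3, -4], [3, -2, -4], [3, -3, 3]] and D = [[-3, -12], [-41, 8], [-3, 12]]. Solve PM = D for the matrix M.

Left-multiplying both sides by P⁻¹ gives M = P⁻¹D.
P has determinant 3; P⁻¹ = [[-6, 1, -20/3], [-7, 1, -8], [-1, 0, -1]].
M = P⁻¹D = [[-6, 1, -20/3], [-7, 1, -8], [-1, 0, -1]] · [[-3, -12], [-41, 8], [-3, 12]] = [[-3, 0], [4, -4], [6, 0]].

M = [[-3, 0], [4, -4], [6, 0]]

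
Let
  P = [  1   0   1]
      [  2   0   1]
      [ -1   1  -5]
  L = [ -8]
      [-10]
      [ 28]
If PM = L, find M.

P is on the left of M, so left-multiply by P⁻¹: M = P⁻¹L.
P has determinant 1; P⁻¹ = [[-1, 1, 0], [9, -4, 1], [2, -1, 0]].
M = P⁻¹L = [[-1, 1, 0], [9, -4, 1], [2, -1, 0]] · [[-8], [-10], [28]] = [[-2], [-4], [-6]].

M = [[-2], [-4], [-6]]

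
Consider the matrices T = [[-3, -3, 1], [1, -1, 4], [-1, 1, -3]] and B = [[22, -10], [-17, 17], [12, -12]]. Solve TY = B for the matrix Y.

Y = [[-3, 1], [-6, 4], [-5, 5]]

T is on the left of Y, so left-multiply by T⁻¹: Y = T⁻¹B.
det T = 6, so T⁻¹ = [[-1/6, -4/3, -11/6], [-1/6, 5/3, 13/6], [0, 1, 1]].
Y = T⁻¹B = [[-1/6, -4/3, -11/6], [-1/6, 5/3, 13/6], [0, 1, 1]] · [[22, -10], [-17, 17], [12, -12]] = [[-3, 1], [-6, 4], [-5, 5]].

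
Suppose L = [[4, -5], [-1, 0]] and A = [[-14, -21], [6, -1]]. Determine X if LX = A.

X = [[-6, 1], [-2, 5]]

Since L multiplies X on the left, X = L⁻¹A.
L has determinant -5; L⁻¹ = [[0, -1], [-1/5, -4/5]].
X = L⁻¹A = [[0, -1], [-1/5, -4/5]] · [[-14, -21], [6, -1]] = [[-6, 1], [-2, 5]].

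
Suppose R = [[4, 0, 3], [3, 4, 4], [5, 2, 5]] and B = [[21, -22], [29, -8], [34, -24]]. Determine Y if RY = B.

Left-multiplying both sides by R⁻¹ gives Y = R⁻¹B.
det R = 6, so R⁻¹ = [[2, 1, -2], [5/6, 5/6, -7/6], [-7/3, -4/3, 8/3]].
Y = R⁻¹B = [[2, 1, -2], [5/6, 5/6, -7/6], [-7/3, -4/3, 8/3]] · [[21, -22], [29, -8], [34, -24]] = [[3, -4], [2, 3], [3, -2]].

Y = [[3, -4], [2, 3], [3, -2]]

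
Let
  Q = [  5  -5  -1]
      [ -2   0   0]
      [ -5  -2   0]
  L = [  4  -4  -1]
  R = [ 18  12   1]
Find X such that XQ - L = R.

X = [[0, -1, -4]]

XQ = R + L = [[22, 8, 0]].
Right-multiplying both sides by Q⁻¹ gives X = (R + L)Q⁻¹.
Q has determinant -4; Q⁻¹ = [[0, -1/2, 0], [0, 5/4, -1/2], [-1, -35/4, 5/2]].
X = (R + L)Q⁻¹ = [[0, -1, -4]].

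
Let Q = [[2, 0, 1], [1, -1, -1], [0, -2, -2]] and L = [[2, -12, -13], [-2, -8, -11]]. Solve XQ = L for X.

Since Q sits to the right of X, X = LQ⁻¹.
det Q = -2, so Q⁻¹ = [[0, 1, -1/2], [-1, 2, -3/2], [1, -2, 1]].
X = LQ⁻¹ = [[2, -12, -13], [-2, -8, -11]] · [[0, 1, -1/2], [-1, 2, -3/2], [1, -2, 1]] = [[-1, 4, 4], [-3, 4, 2]].

X = [[-1, 4, 4], [-3, 4, 2]]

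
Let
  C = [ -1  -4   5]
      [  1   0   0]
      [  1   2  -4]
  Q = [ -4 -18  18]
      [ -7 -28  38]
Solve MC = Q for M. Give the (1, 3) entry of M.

Since C sits to the right of M, M = QC⁻¹.
det C = -6; the adjugate gives C⁻¹ = [[0, 1, 0], [-2/3, 1/6, -5/6], [-1/3, 1/3, -2/3]].
M = QC⁻¹ = [[-4, -18, 18], [-7, -28, 38]] · [[0, 1, 0], [-2/3, 1/6, -5/6], [-1/3, 1/3, -2/3]] = [[6, -1, 3], [6, 1, -2]].

3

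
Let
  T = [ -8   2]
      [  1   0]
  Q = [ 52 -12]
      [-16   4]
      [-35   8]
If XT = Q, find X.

Since T sits to the right of X, X = QT⁻¹.
det T = -2; the adjugate gives T⁻¹ = [[0, 1], [1/2, 4]].
X = QT⁻¹ = [[52, -12], [-16, 4], [-35, 8]] · [[0, 1], [1/2, 4]] = [[-6, 4], [2, 0], [4, -3]].

X = [[-6, 4], [2, 0], [4, -3]]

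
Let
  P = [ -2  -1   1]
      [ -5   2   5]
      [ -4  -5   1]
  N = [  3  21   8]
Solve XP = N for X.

X = [[-5, 3, -2]]

Since P sits to the right of X, X = NP⁻¹.
P has determinant -6; P⁻¹ = [[-9/2, 2/3, 7/6], [5/2, -1/3, -5/6], [-11/2, 1, 3/2]].
X = NP⁻¹ = [[3, 21, 8]] · [[-9/2, 2/3, 7/6], [5/2, -1/3, -5/6], [-11/2, 1, 3/2]] = [[-5, 3, -2]].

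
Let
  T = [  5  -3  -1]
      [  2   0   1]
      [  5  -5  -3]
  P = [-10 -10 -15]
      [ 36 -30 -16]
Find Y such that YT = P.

Right-multiplying both sides by T⁻¹ gives Y = PT⁻¹.
det T = 2, so T⁻¹ = [[5/2, -2, -3/2], [11/2, -5, -7/2], [-5, 5, 3]].
Y = PT⁻¹ = [[-10, -10, -15], [36, -30, -16]] · [[5/2, -2, -3/2], [11/2, -5, -7/2], [-5, 5, 3]] = [[-5, -5, 5], [5, -2, 3]].

Y = [[-5, -5, 5], [5, -2, 3]]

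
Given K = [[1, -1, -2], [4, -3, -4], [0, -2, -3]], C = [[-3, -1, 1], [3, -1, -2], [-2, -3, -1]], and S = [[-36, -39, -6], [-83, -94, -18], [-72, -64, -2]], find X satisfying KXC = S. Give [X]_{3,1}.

-4

Isolating X: multiply by K⁻¹ from the left and C⁻¹ from the right, so X = K⁻¹SC⁻¹.
det K = 5; the adjugate gives K⁻¹ = [[1/5, 1/5, -2/5], [12/5, -3/5, -4/5], [-8/5, 2/5, 1/5]].
C has determinant -3; C⁻¹ = [[5/3, 4/3, -1], [-7/3, -5/3, 1], [11/3, 7/3, -2]].
K⁻¹S = [[5, -1, -4], [21, 14, -2], [10, 12, 2]].
X = (K⁻¹S)C⁻¹ = [[-4, -1, 2], [-5, 0, -3], [-4, -2, -2]].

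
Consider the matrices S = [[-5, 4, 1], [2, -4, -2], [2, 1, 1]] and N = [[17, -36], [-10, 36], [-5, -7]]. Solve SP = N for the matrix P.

S is on the left of P, so left-multiply by S⁻¹: P = S⁻¹N.
det S = -4, so S⁻¹ = [[1/2, 3/4, 1], [3/2, 7/4, 2], [-5/2, -13/4, -3]].
P = S⁻¹N = [[1/2, 3/4, 1], [3/2, 7/4, 2], [-5/2, -13/4, -3]] · [[17, -36], [-10, 36], [-5, -7]] = [[-4, 2], [-2, -5], [5, -6]].

P = [[-4, 2], [-2, -5], [5, -6]]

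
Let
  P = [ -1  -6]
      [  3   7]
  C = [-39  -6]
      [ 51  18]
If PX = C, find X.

X = [[3, 6], [6, 0]]

Left-multiplying both sides by P⁻¹ gives X = P⁻¹C.
det P = 11; the adjugate gives P⁻¹ = [[7/11, 6/11], [-3/11, -1/11]].
X = P⁻¹C = [[7/11, 6/11], [-3/11, -1/11]] · [[-39, -6], [51, 18]] = [[3, 6], [6, 0]].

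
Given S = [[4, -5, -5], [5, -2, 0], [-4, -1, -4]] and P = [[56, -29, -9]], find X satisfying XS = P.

X = [[5, 4, -4]]

Right-multiplying both sides by S⁻¹ gives X = PS⁻¹.
det S = -3; the adjugate gives S⁻¹ = [[-8/3, 5, 10/3], [-20/3, 12, 25/3], [13/3, -8, -17/3]].
X = PS⁻¹ = [[56, -29, -9]] · [[-8/3, 5, 10/3], [-20/3, 12, 25/3], [13/3, -8, -17/3]] = [[5, 4, -4]].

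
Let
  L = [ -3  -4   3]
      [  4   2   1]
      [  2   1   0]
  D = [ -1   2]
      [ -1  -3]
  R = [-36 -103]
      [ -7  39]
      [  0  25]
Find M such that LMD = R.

M = L⁻¹RD⁻¹ (apply L⁻¹ on the left and D⁻¹ on the right).
det L = -5, so L⁻¹ = [[1/5, -3/5, 2], [-2/5, 6/5, -3], [0, 1, -2]].
D has determinant 5; D⁻¹ = [[-3/5, -2/5], [1/5, -1/5]].
L⁻¹R = [[-3, 6], [6, 13], [-7, -11]].
M = (L⁻¹R)D⁻¹ = [[3, 0], [-1, -5], [2, 5]].

M = [[3, 0], [-1, -5], [2, 5]]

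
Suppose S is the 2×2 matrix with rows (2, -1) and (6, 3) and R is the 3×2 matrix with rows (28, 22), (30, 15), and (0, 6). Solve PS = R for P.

P = [[-4, 6], [0, 5], [-3, 1]]

Right-multiplying both sides by S⁻¹ gives P = RS⁻¹.
S has determinant 12; S⁻¹ = [[1/4, 1/12], [-1/2, 1/6]].
P = RS⁻¹ = [[28, 22], [30, 15], [0, 6]] · [[1/4, 1/12], [-1/2, 1/6]] = [[-4, 6], [0, 5], [-3, 1]].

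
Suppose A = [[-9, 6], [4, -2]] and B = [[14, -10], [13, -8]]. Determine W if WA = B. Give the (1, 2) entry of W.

-1

Since A sits to the right of W, W = BA⁻¹.
det A = -6; the adjugate gives A⁻¹ = [[1/3, 1], [2/3, 3/2]].
W = BA⁻¹ = [[14, -10], [13, -8]] · [[1/3, 1], [2/3, 3/2]] = [[-2, -1], [-1, 1]].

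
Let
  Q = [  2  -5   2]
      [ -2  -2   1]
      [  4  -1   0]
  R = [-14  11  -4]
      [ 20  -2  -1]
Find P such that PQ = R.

P = [[-5, 6, 2], [1, -3, 3]]

Right-multiplying both sides by Q⁻¹ gives P = RQ⁻¹.
Q has determinant 2; Q⁻¹ = [[1/2, -1, -1/2], [2, -4, -3], [5, -9, -7]].
P = RQ⁻¹ = [[-14, 11, -4], [20, -2, -1]] · [[1/2, -1, -1/2], [2, -4, -3], [5, -9, -7]] = [[-5, 6, 2], [1, -3, 3]].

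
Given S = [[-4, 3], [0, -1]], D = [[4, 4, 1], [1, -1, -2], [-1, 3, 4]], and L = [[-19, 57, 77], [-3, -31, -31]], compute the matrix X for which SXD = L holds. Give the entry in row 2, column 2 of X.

Left-multiply by S⁻¹ and right-multiply by D⁻¹: X = S⁻¹LD⁻¹.
det S = 4, so S⁻¹ = [[-1/4, -3/4], [0, -1]].
det D = 2; the adjugate gives D⁻¹ = [[1, -13/2, -7/2], [-1, 17/2, 9/2], [1, -8, -4]].
S⁻¹L = [[7, 9, 4], [3, 31, 31]].
X = (S⁻¹L)D⁻¹ = [[2, -1, 0], [3, -4, 5]].

-4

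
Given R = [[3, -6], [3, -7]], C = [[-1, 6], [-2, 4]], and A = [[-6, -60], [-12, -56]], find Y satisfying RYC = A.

Y = R⁻¹AC⁻¹ (apply R⁻¹ on the left and C⁻¹ on the right).
det R = -3, so R⁻¹ = [[7/3, -2], [1, -1]].
C has determinant 8; C⁻¹ = [[1/2, -3/4], [1/4, -1/8]].
R⁻¹A = [[10, -28], [6, -4]].
Y = (R⁻¹A)C⁻¹ = [[-2, -4], [2, -4]].

Y = [[-2, -4], [2, -4]]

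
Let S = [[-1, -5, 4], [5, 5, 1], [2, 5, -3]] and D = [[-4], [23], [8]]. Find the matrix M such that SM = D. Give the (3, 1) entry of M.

S is on the left of M, so left-multiply by S⁻¹: M = S⁻¹D.
det S = -5; the adjugate gives S⁻¹ = [[4, -1, 5], [-17/5, 1, -21/5], [-3, 1, -4]].
M = S⁻¹D = [[4, -1, 5], [-17/5, 1, -21/5], [-3, 1, -4]] · [[-4], [23], [8]] = [[1], [3], [3]].

3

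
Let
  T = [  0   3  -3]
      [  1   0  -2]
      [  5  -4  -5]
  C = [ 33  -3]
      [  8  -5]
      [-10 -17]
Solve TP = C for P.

Left-multiplying both sides by T⁻¹ gives P = T⁻¹C.
det T = -3, so T⁻¹ = [[8/3, -9, 2], [5/3, -5, 1], [4/3, -5, 1]].
P = T⁻¹C = [[8/3, -9, 2], [5/3, -5, 1], [4/3, -5, 1]] · [[33, -3], [8, -5], [-10, -17]] = [[-4, 3], [5, 3], [-6, 4]].

P = [[-4, 3], [5, 3], [-6, 4]]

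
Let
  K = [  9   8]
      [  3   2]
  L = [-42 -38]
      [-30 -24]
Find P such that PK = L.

Right-multiplying both sides by K⁻¹ gives P = LK⁻¹.
det K = -6, so K⁻¹ = [[-1/3, 4/3], [1/2, -3/2]].
P = LK⁻¹ = [[-42, -38], [-30, -24]] · [[-1/3, 4/3], [1/2, -3/2]] = [[-5, 1], [-2, -4]].

P = [[-5, 1], [-2, -4]]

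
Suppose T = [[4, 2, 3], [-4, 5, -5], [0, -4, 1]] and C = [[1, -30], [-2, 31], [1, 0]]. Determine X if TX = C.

X = [[3, -4], [-1, -1], [-3, -4]]

T is on the left of X, so left-multiply by T⁻¹: X = T⁻¹C.
det T = -4, so T⁻¹ = [[15/4, 7/2, 25/4], [-1, -1, -2], [-4, -4, -7]].
X = T⁻¹C = [[15/4, 7/2, 25/4], [-1, -1, -2], [-4, -4, -7]] · [[1, -30], [-2, 31], [1, 0]] = [[3, -4], [-1, -1], [-3, -4]].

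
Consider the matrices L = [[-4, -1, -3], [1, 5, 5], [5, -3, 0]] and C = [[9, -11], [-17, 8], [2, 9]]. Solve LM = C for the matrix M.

M = [[-2, 3], [-4, 2], [1, -1]]

L is on the left of M, so left-multiply by L⁻¹: M = L⁻¹C.
det L = -1, so L⁻¹ = [[-15, -9, -10], [-25, -15, -17], [28, 17, 19]].
M = L⁻¹C = [[-15, -9, -10], [-25, -15, -17], [28, 17, 19]] · [[9, -11], [-17, 8], [2, 9]] = [[-2, 3], [-4, 2], [1, -1]].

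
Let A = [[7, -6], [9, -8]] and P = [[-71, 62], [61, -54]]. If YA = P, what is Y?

Y = [[-5, -4], [1, 6]]

Since A sits to the right of Y, Y = PA⁻¹.
det A = -2, so A⁻¹ = [[4, -3], [9/2, -7/2]].
Y = PA⁻¹ = [[-71, 62], [61, -54]] · [[4, -3], [9/2, -7/2]] = [[-5, -4], [1, 6]].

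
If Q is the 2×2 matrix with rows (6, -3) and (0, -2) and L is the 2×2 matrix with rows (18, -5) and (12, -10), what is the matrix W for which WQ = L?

W = [[3, -2], [2, 2]]

Q is on the right of W, so right-multiply by Q⁻¹: W = LQ⁻¹.
det Q = -12, so Q⁻¹ = [[1/6, -1/4], [0, -1/2]].
W = LQ⁻¹ = [[18, -5], [12, -10]] · [[1/6, -1/4], [0, -1/2]] = [[3, -2], [2, 2]].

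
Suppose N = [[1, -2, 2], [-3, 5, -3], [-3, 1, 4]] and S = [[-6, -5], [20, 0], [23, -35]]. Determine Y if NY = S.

Since N multiplies Y on the left, Y = N⁻¹S.
N has determinant 5; N⁻¹ = [[23/5, 2, -4/5], [21/5, 2, -3/5], [12/5, 1, -1/5]].
Y = N⁻¹S = [[23/5, 2, -4/5], [21/5, 2, -3/5], [12/5, 1, -1/5]] · [[-6, -5], [20, 0], [23, -35]] = [[-6, 5], [1, 0], [1, -5]].

Y = [[-6, 5], [1, 0], [1, -5]]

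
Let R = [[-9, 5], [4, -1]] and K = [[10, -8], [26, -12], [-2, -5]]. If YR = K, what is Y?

Right-multiplying both sides by R⁻¹ gives Y = KR⁻¹.
det R = -11; the adjugate gives R⁻¹ = [[1/11, 5/11], [4/11, 9/11]].
Y = KR⁻¹ = [[10, -8], [26, -12], [-2, -5]] · [[1/11, 5/11], [4/11, 9/11]] = [[-2, -2], [-2, 2], [-2, -5]].

Y = [[-2, -2], [-2, 2], [-2, -5]]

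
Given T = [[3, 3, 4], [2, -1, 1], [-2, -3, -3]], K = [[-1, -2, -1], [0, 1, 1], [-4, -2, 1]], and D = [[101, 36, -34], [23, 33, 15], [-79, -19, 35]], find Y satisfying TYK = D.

Y = [[0, 4, -2], [5, -4, -3], [2, 5, -4]]

Left-multiply by T⁻¹ and right-multiply by K⁻¹: Y = T⁻¹DK⁻¹.
T has determinant -2; T⁻¹ = [[-3, 3/2, -7/2], [-2, 1/2, -5/2], [4, -3/2, 9/2]].
det K = 1, so K⁻¹ = [[3, 4, -1], [-4, -5, 1], [4, 6, -1]].
T⁻¹D = [[8, 8, 2], [7, -8, -12], [14, 9, -1]].
Y = (T⁻¹D)K⁻¹ = [[0, 4, -2], [5, -4, -3], [2, 5, -4]].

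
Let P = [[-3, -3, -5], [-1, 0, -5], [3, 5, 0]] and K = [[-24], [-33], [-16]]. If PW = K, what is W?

P is on the left of W, so left-multiply by P⁻¹: W = P⁻¹K.
P has determinant -5; P⁻¹ = [[-5, 5, -3], [3, -3, 2], [1, -6/5, 3/5]].
W = P⁻¹K = [[-5, 5, -3], [3, -3, 2], [1, -6/5, 3/5]] · [[-24], [-33], [-16]] = [[3], [-5], [6]].

W = [[3], [-5], [6]]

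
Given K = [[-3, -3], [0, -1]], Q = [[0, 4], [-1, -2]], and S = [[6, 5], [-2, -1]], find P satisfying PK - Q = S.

PK = S + Q = [[6, 9], [-3, -3]].
Right-multiplying both sides by K⁻¹ gives P = (S + Q)K⁻¹.
K has determinant 3; K⁻¹ = [[-1/3, 1], [0, -1]].
P = (S + Q)K⁻¹ = [[-2, -3], [1, 0]].

P = [[-2, -3], [1, 0]]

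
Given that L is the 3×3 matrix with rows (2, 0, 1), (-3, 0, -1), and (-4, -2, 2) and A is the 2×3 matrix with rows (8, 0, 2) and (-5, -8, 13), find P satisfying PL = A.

P = [[-2, -4, 0], [4, -1, 4]]

Since L sits to the right of P, P = AL⁻¹.
det L = 2; the adjugate gives L⁻¹ = [[-1, -1, 0], [5, 4, -1/2], [3, 2, 0]].
P = AL⁻¹ = [[8, 0, 2], [-5, -8, 13]] · [[-1, -1, 0], [5, 4, -1/2], [3, 2, 0]] = [[-2, -4, 0], [4, -1, 4]].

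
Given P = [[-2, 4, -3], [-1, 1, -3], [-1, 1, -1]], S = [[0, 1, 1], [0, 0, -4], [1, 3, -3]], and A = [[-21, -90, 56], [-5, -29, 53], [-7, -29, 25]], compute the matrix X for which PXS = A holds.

X = [[1, 1, 4], [-4, 3, -4], [3, 5, -1]]

Isolating X: multiply by P⁻¹ from the left and S⁻¹ from the right, so X = P⁻¹AS⁻¹.
P has determinant 4; P⁻¹ = [[1/2, 1/4, -9/4], [1/2, -1/4, -3/4], [0, -1/2, 1/2]].
S has determinant -4; S⁻¹ = [[-3, -3/2, 1], [1, 1/4, 0], [0, -1/4, 0]].
P⁻¹A = [[4, 13, -15], [-4, -16, -4], [-1, 0, -14]].
X = (P⁻¹A)S⁻¹ = [[1, 1, 4], [-4, 3, -4], [3, 5, -1]].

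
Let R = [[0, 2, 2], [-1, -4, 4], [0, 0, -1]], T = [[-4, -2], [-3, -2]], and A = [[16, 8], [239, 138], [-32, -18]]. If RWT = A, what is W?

W = [[0, 5], [3, 4], [-5, -4]]

Isolating W: multiply by R⁻¹ from the left and T⁻¹ from the right, so W = R⁻¹AT⁻¹.
det R = -2, so R⁻¹ = [[-2, -1, -8], [1/2, 0, 1], [0, 0, -1]].
det T = 2; the adjugate gives T⁻¹ = [[-1, 1], [3/2, -2]].
R⁻¹A = [[-15, -10], [-24, -14], [32, 18]].
W = (R⁻¹A)T⁻¹ = [[0, 5], [3, 4], [-5, -4]].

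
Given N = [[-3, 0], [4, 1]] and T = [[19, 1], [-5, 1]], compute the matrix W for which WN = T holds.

W = [[-5, 1], [3, 1]]

N is on the right of W, so right-multiply by N⁻¹: W = TN⁻¹.
det N = -3, so N⁻¹ = [[-1/3, 0], [4/3, 1]].
W = TN⁻¹ = [[19, 1], [-5, 1]] · [[-1/3, 0], [4/3, 1]] = [[-5, 1], [3, 1]].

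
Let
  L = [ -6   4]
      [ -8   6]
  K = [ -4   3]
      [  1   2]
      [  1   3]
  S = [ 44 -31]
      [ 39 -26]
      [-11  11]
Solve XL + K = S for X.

XL = S − K = [[48, -34], [38, -28], [-12, 8]].
L is on the right of X, so right-multiply by L⁻¹: X = (S − K)L⁻¹.
det L = -4; the adjugate gives L⁻¹ = [[-3/2, 1], [-2, 3/2]].
X = (S − K)L⁻¹ = [[-4, -3], [-1, -4], [2, 0]].

X = [[-4, -3], [-1, -4], [2, 0]]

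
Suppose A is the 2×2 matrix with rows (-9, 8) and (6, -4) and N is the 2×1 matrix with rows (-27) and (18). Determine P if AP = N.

P = [[3], [0]]

A is on the left of P, so left-multiply by A⁻¹: P = A⁻¹N.
det A = -12; the adjugate gives A⁻¹ = [[1/3, 2/3], [1/2, 3/4]].
P = A⁻¹N = [[1/3, 2/3], [1/2, 3/4]] · [[-27], [18]] = [[3], [0]].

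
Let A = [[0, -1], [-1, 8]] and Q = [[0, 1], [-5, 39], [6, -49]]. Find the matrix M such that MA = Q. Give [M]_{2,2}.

5

Since A sits to the right of M, M = QA⁻¹.
det A = -1; the adjugate gives A⁻¹ = [[-8, -1], [-1, 0]].
M = QA⁻¹ = [[0, 1], [-5, 39], [6, -49]] · [[-8, -1], [-1, 0]] = [[-1, 0], [1, 5], [1, -6]].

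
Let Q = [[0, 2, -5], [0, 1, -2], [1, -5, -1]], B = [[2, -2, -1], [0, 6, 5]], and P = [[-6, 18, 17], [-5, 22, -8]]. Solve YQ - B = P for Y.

Y = [[-4, 4, -4], [2, -1, -5]]

YQ = P + B = [[-4, 16, 16], [-5, 28, -3]].
Right-multiplying both sides by Q⁻¹ gives Y = (P + B)Q⁻¹.
det Q = 1; the adjugate gives Q⁻¹ = [[-11, 27, 1], [-2, 5, 0], [-1, 2, 0]].
Y = (P + B)Q⁻¹ = [[-4, 4, -4], [2, -1, -5]].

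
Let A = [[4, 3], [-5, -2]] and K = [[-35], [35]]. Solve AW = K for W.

W = [[-5], [-5]]

Since A multiplies W on the left, W = A⁻¹K.
A has determinant 7; A⁻¹ = [[-2/7, -3/7], [5/7, 4/7]].
W = A⁻¹K = [[-2/7, -3/7], [5/7, 4/7]] · [[-35], [35]] = [[-5], [-5]].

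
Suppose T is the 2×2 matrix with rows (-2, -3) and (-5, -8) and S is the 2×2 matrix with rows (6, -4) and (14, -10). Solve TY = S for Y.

Y = [[-6, 2], [2, 0]]

Left-multiplying both sides by T⁻¹ gives Y = T⁻¹S.
det T = 1; the adjugate gives T⁻¹ = [[-8, 3], [5, -2]].
Y = T⁻¹S = [[-8, 3], [5, -2]] · [[6, -4], [14, -10]] = [[-6, 2], [2, 0]].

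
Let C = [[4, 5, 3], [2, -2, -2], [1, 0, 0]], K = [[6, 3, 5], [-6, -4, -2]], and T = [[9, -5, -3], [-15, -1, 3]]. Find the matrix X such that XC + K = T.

XC = T − K = [[3, -8, -8], [-9, 3, 5]].
C is on the right of X, so right-multiply by C⁻¹: X = (T − K)C⁻¹.
det C = -4; the adjugate gives C⁻¹ = [[0, 0, 1], [1/2, 3/4, -7/2], [-1/2, -5/4, 9/2]].
X = (T − K)C⁻¹ = [[0, 4, -5], [-1, -4, 3]].

X = [[0, 4, -5], [-1, -4, 3]]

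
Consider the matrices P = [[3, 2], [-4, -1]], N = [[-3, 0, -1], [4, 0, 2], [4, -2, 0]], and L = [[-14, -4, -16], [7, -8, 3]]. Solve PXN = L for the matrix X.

X = P⁻¹LN⁻¹ (apply P⁻¹ on the left and N⁻¹ on the right).
P has determinant 5; P⁻¹ = [[-1/5, -2/5], [4/5, 3/5]].
det N = -4, so N⁻¹ = [[-1, -1/2, 0], [-2, -1, -1/2], [2, 3/2, 0]].
P⁻¹L = [[0, 4, 2], [-7, -8, -11]].
X = (P⁻¹L)N⁻¹ = [[-4, -1, -2], [1, -5, 4]].

X = [[-4, -1, -2], [1, -5, 4]]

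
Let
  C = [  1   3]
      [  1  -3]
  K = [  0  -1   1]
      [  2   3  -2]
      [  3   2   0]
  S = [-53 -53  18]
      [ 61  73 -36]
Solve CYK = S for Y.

Left-multiply by C⁻¹ and right-multiply by K⁻¹: Y = C⁻¹SK⁻¹.
det C = -6; the adjugate gives C⁻¹ = [[1/2, 1/2], [1/6, -1/6]].
det K = 1, so K⁻¹ = [[4, 2, -1], [-6, -3, 2], [-5, -3, 2]].
C⁻¹S = [[4, 10, -9], [-19, -21, 9]].
Y = (C⁻¹S)K⁻¹ = [[1, 5, -2], [5, -2, -5]].

Y = [[1, 5, -2], [5, -2, -5]]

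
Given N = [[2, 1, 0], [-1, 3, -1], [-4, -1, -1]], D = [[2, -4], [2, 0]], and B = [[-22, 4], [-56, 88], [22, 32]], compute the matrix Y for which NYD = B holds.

Isolating Y: multiply by N⁻¹ from the left and D⁻¹ from the right, so Y = N⁻¹BD⁻¹.
N has determinant -5; N⁻¹ = [[4/5, -1/5, 1/5], [-3/5, 2/5, -2/5], [-13/5, 2/5, -7/5]].
det D = 8, so D⁻¹ = [[0, 1/2], [-1/4, 1/4]].
N⁻¹B = [[-2, -8], [-18, 20], [4, -20]].
Y = (N⁻¹B)D⁻¹ = [[2, -3], [-5, -4], [5, -3]].

Y = [[2, -3], [-5, -4], [5, -3]]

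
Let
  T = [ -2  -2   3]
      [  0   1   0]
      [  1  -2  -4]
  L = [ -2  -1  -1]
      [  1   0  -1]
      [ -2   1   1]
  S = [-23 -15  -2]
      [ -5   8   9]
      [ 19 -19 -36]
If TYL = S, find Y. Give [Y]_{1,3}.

-4

Isolating Y: multiply by T⁻¹ from the left and L⁻¹ from the right, so Y = T⁻¹SL⁻¹.
T has determinant 5; T⁻¹ = [[-4/5, -14/5, -3/5], [0, 1, 0], [-1/5, -6/5, -2/5]].
det L = -4, so L⁻¹ = [[-1/4, 0, -1/4], [-1/4, 1, 3/4], [-1/4, -1, -1/4]].
T⁻¹S = [[21, 1, -2], [-5, 8, 9], [3, 1, 4]].
Y = (T⁻¹S)L⁻¹ = [[-5, 3, -4], [-3, -1, 5], [-2, -3, -1]].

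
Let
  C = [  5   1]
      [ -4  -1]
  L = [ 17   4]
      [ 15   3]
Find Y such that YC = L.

Y = [[1, -3], [3, 0]]

Since C sits to the right of Y, Y = LC⁻¹.
det C = -1; the adjugate gives C⁻¹ = [[1, 1], [-4, -5]].
Y = LC⁻¹ = [[17, 4], [15, 3]] · [[1, 1], [-4, -5]] = [[1, -3], [3, 0]].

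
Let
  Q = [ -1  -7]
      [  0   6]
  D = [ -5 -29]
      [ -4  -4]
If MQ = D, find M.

M = [[5, 1], [4, 4]]

Since Q sits to the right of M, M = DQ⁻¹.
det Q = -6; the adjugate gives Q⁻¹ = [[-1, -7/6], [0, 1/6]].
M = DQ⁻¹ = [[-5, -29], [-4, -4]] · [[-1, -7/6], [0, 1/6]] = [[5, 1], [4, 4]].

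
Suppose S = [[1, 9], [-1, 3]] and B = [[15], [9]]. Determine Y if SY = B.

Left-multiplying both sides by S⁻¹ gives Y = S⁻¹B.
det S = 12, so S⁻¹ = [[1/4, -3/4], [1/12, 1/12]].
Y = S⁻¹B = [[1/4, -3/4], [1/12, 1/12]] · [[15], [9]] = [[-3], [2]].

Y = [[-3], [2]]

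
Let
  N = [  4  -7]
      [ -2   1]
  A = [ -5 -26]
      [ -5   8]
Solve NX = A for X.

X = [[4, -3], [3, 2]]

N is on the left of X, so left-multiply by N⁻¹: X = N⁻¹A.
det N = -10; the adjugate gives N⁻¹ = [[-1/10, -7/10], [-1/5, -2/5]].
X = N⁻¹A = [[-1/10, -7/10], [-1/5, -2/5]] · [[-5, -26], [-5, 8]] = [[4, -3], [3, 2]].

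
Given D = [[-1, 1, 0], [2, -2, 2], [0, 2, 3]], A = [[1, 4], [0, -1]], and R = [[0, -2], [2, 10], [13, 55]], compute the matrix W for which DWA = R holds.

W = D⁻¹RA⁻¹ (apply D⁻¹ on the left and A⁻¹ on the right).
D has determinant 4; D⁻¹ = [[-5/2, -3/4, 1/2], [-3/2, -3/4, 1/2], [1, 1/2, 0]].
det A = -1; the adjugate gives A⁻¹ = [[1, 4], [0, -1]].
D⁻¹R = [[5, 25], [5, 23], [1, 3]].
W = (D⁻¹R)A⁻¹ = [[5, -5], [5, -3], [1, 1]].

W = [[5, -5], [5, -3], [1, 1]]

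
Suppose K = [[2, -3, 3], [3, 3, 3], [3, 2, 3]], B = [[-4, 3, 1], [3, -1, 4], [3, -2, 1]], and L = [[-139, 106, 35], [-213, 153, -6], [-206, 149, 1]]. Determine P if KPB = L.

P = [[5, 0, -4], [-2, 0, -5], [5, 1, -5]]

Isolating P: multiply by K⁻¹ from the left and B⁻¹ from the right, so P = K⁻¹LB⁻¹.
det K = -3, so K⁻¹ = [[-1, -5, 6], [0, 1, -1], [1, 13/3, -5]].
det B = -4, so B⁻¹ = [[-7/4, 5/4, -13/4], [-9/4, 7/4, -19/4], [3/4, -1/4, 5/4]].
K⁻¹L = [[-32, 23, 1], [-7, 4, -7], [-32, 24, 4]].
P = (K⁻¹L)B⁻¹ = [[5, 0, -4], [-2, 0, -5], [5, 1, -5]].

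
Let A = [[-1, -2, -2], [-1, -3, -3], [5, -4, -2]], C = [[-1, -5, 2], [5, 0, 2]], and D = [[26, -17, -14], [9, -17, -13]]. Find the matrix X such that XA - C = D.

X = [[-2, 2, 5], [-2, 3, 3]]

XA = D + C = [[25, -22, -12], [14, -17, -11]].
Since A sits to the right of X, X = (D + C)A⁻¹.
det A = 2, so A⁻¹ = [[-3, 2, 0], [-17/2, 6, -1/2], [19/2, -7, 1/2]].
X = (D + C)A⁻¹ = [[-2, 2, 5], [-2, 3, 3]].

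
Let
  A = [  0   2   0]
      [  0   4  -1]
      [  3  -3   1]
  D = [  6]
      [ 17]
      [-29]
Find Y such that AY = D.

Y = [[-5], [3], [-5]]

A is on the left of Y, so left-multiply by A⁻¹: Y = A⁻¹D.
det A = -6; the adjugate gives A⁻¹ = [[-1/6, 1/3, 1/3], [1/2, 0, 0], [2, -1, 0]].
Y = A⁻¹D = [[-1/6, 1/3, 1/3], [1/2, 0, 0], [2, -1, 0]] · [[6], [17], [-29]] = [[-5], [3], [-5]].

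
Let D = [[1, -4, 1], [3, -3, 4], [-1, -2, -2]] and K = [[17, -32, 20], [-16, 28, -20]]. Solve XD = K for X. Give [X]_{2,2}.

-4

Since D sits to the right of X, X = KD⁻¹.
det D = -3; the adjugate gives D⁻¹ = [[-14/3, 10/3, 13/3], [-2/3, 1/3, 1/3], [3, -2, -3]].
X = KD⁻¹ = [[17, -32, 20], [-16, 28, -20]] · [[-14/3, 10/3, 13/3], [-2/3, 1/3, 1/3], [3, -2, -3]] = [[2, 6, 3], [-4, -4, 0]].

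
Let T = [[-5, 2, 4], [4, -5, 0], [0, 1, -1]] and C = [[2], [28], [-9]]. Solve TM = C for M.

Since T multiplies M on the left, M = T⁻¹C.
det T = -1; the adjugate gives T⁻¹ = [[-5, -6, -20], [-4, -5, -16], [-4, -5, -17]].
M = T⁻¹C = [[-5, -6, -20], [-4, -5, -16], [-4, -5, -17]] · [[2], [28], [-9]] = [[2], [-4], [5]].

M = [[2], [-4], [5]]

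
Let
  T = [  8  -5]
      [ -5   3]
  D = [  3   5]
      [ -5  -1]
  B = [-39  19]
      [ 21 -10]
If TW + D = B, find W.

TW = B − D = [[-42, 14], [26, -9]].
Left-multiplying both sides by T⁻¹ gives W = T⁻¹(B − D).
det T = -1, so T⁻¹ = [[-3, -5], [-5, -8]].
W = T⁻¹(B − D) = [[-4, 3], [2, 2]].

W = [[-4, 3], [2, 2]]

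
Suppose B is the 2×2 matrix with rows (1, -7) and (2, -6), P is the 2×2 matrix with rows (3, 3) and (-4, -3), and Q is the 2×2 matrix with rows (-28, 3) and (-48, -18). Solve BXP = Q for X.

X = [[-3, 3], [-5, -4]]

Isolating X: multiply by B⁻¹ from the left and P⁻¹ from the right, so X = B⁻¹QP⁻¹.
det B = 8; the adjugate gives B⁻¹ = [[-3/4, 7/8], [-1/4, 1/8]].
det P = 3; the adjugate gives P⁻¹ = [[-1, -1], [4/3, 1]].
B⁻¹Q = [[-21, -18], [1, -3]].
X = (B⁻¹Q)P⁻¹ = [[-3, 3], [-5, -4]].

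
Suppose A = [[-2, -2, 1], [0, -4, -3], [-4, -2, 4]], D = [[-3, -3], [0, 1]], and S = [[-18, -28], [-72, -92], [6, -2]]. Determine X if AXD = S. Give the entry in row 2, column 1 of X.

-3

Isolating X: multiply by A⁻¹ from the left and D⁻¹ from the right, so X = A⁻¹SD⁻¹.
A has determinant 4; A⁻¹ = [[-11/2, 3/2, 5/2], [3, -1, -3/2], [-4, 1, 2]].
det D = -3; the adjugate gives D⁻¹ = [[-1/3, -1], [0, 1]].
A⁻¹S = [[6, 11], [9, 11], [12, 16]].
X = (A⁻¹S)D⁻¹ = [[-2, 5], [-3, 2], [-4, 4]].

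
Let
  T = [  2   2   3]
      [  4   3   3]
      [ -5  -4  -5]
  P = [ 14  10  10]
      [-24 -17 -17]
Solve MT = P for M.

M = [[-2, 2, -2], [4, -3, 4]]

T is on the right of M, so right-multiply by T⁻¹: M = PT⁻¹.
det T = 1; the adjugate gives T⁻¹ = [[-3, -2, -3], [5, 5, 6], [-1, -2, -2]].
M = PT⁻¹ = [[14, 10, 10], [-24, -17, -17]] · [[-3, -2, -3], [5, 5, 6], [-1, -2, -2]] = [[-2, 2, -2], [4, -3, 4]].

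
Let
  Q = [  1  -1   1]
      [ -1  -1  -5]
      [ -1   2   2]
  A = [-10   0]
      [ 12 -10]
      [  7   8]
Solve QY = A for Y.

Y = [[-5, -4], [3, -1], [-2, 3]]

Left-multiplying both sides by Q⁻¹ gives Y = Q⁻¹A.
Q has determinant -2; Q⁻¹ = [[-4, -2, -3], [-7/2, -3/2, -2], [3/2, 1/2, 1]].
Y = Q⁻¹A = [[-4, -2, -3], [-7/2, -3/2, -2], [3/2, 1/2, 1]] · [[-10, 0], [12, -10], [7, 8]] = [[-5, -4], [3, -1], [-2, 3]].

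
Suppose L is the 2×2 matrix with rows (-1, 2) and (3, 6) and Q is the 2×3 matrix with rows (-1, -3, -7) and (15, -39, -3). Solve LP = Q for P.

L is on the left of P, so left-multiply by L⁻¹: P = L⁻¹Q.
det L = -12; the adjugate gives L⁻¹ = [[-1/2, 1/6], [1/4, 1/12]].
P = L⁻¹Q = [[-1/2, 1/6], [1/4, 1/12]] · [[-1, -3, -7], [15, -39, -3]] = [[3, -5, 3], [1, -4, -2]].

P = [[3, -5, 3], [1, -4, -2]]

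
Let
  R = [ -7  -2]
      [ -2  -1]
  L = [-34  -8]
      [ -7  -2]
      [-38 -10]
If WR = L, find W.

W = [[6, -4], [1, 0], [6, -2]]

Since R sits to the right of W, W = LR⁻¹.
det R = 3, so R⁻¹ = [[-1/3, 2/3], [2/3, -7/3]].
W = LR⁻¹ = [[-34, -8], [-7, -2], [-38, -10]] · [[-1/3, 2/3], [2/3, -7/3]] = [[6, -4], [1, 0], [6, -2]].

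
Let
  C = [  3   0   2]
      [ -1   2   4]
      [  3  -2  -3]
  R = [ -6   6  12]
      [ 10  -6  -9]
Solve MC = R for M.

M = [[3, -3, -6], [-1, 2, 5]]

Right-multiplying both sides by C⁻¹ gives M = RC⁻¹.
det C = -2, so C⁻¹ = [[-1, 2, 2], [-9/2, 15/2, 7], [2, -3, -3]].
M = RC⁻¹ = [[-6, 6, 12], [10, -6, -9]] · [[-1, 2, 2], [-9/2, 15/2, 7], [2, -3, -3]] = [[3, -3, -6], [-1, 2, 5]].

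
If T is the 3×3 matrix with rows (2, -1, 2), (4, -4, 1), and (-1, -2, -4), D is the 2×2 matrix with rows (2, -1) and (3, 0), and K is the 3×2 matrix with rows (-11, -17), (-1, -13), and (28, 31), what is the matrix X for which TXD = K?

Isolating X: multiply by T⁻¹ from the left and D⁻¹ from the right, so X = T⁻¹KD⁻¹.
det T = -3; the adjugate gives T⁻¹ = [[-6, 8/3, -7/3], [-5, 2, -2], [4, -5/3, 4/3]].
D has determinant 3; D⁻¹ = [[0, 1/3], [-1, 2/3]].
T⁻¹K = [[-2, -5], [-3, -3], [-5, -5]].
X = (T⁻¹K)D⁻¹ = [[5, -4], [3, -3], [5, -5]].

X = [[5, -4], [3, -3], [5, -5]]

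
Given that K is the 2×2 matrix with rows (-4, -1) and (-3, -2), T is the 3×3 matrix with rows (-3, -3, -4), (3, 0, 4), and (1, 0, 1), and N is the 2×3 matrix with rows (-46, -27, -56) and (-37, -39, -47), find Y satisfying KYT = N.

Isolating Y: multiply by K⁻¹ from the left and T⁻¹ from the right, so Y = K⁻¹NT⁻¹.
K has determinant 5; K⁻¹ = [[-2/5, 1/5], [3/5, -4/5]].
T has determinant -3; T⁻¹ = [[0, -1, 4], [-1/3, -1/3, 0], [0, 1, -3]].
K⁻¹N = [[11, 3, 13], [2, 15, 4]].
Y = (K⁻¹N)T⁻¹ = [[-1, 1, 5], [-5, -3, -4]].

Y = [[-1, 1, 5], [-5, -3, -4]]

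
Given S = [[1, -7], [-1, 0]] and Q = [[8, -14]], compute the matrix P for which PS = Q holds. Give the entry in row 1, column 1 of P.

2

Right-multiplying both sides by S⁻¹ gives P = QS⁻¹.
S has determinant -7; S⁻¹ = [[0, -1], [-1/7, -1/7]].
P = QS⁻¹ = [[8, -14]] · [[0, -1], [-1/7, -1/7]] = [[2, -6]].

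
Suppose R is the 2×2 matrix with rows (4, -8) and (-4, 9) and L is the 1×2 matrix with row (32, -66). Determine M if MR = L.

M = [[6, -2]]

Right-multiplying both sides by R⁻¹ gives M = LR⁻¹.
det R = 4, so R⁻¹ = [[9/4, 2], [1, 1]].
M = LR⁻¹ = [[32, -66]] · [[9/4, 2], [1, 1]] = [[6, -2]].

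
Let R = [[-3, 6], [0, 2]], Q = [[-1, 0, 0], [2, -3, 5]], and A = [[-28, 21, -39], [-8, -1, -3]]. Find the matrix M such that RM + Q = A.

RM = A − Q = [[-27, 21, -39], [-10, 2, -8]].
Left-multiplying both sides by R⁻¹ gives M = R⁻¹(A − Q).
det R = -6, so R⁻¹ = [[-1/3, 1], [0, 1/2]].
M = R⁻¹(A − Q) = [[-1, -5, 5], [-5, 1, -4]].

M = [[-1, -5, 5], [-5, 1, -4]]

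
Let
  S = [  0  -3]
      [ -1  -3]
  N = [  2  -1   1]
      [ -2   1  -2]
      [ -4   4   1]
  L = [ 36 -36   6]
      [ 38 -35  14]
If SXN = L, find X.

X = [[1, 4, -1], [5, 5, 3]]

Left-multiply by S⁻¹ and right-multiply by N⁻¹: X = S⁻¹LN⁻¹.
S has determinant -3; S⁻¹ = [[1, -1], [-1/3, 0]].
N has determinant 4; N⁻¹ = [[9/4, 5/4, 1/4], [5/2, 3/2, 1/2], [-1, -1, 0]].
S⁻¹L = [[-2, -1, -8], [-12, 12, -2]].
X = (S⁻¹L)N⁻¹ = [[1, 4, -1], [5, 5, 3]].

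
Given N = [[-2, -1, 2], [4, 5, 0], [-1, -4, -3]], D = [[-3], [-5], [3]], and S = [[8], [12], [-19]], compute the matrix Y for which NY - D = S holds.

NY = S + D = [[5], [7], [-16]].
Since N multiplies Y on the left, Y = N⁻¹(S + D).
N has determinant -4; N⁻¹ = [[15/4, 11/4, 5/2], [-3, -2, -2], [11/4, 7/4, 3/2]].
Y = N⁻¹(S + D) = [[-2], [3], [2]].

Y = [[-2], [3], [2]]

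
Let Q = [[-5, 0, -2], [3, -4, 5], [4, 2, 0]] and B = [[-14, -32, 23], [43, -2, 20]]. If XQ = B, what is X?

X = [[1, 5, -6], [-5, 2, 3]]

Q is on the right of X, so right-multiply by Q⁻¹: X = BQ⁻¹.
Q has determinant 6; Q⁻¹ = [[-5/3, -2/3, -4/3], [10/3, 4/3, 19/6], [11/3, 5/3, 10/3]].
X = BQ⁻¹ = [[-14, -32, 23], [43, -2, 20]] · [[-5/3, -2/3, -4/3], [10/3, 4/3, 19/6], [11/3, 5/3, 10/3]] = [[1, 5, -6], [-5, 2, 3]].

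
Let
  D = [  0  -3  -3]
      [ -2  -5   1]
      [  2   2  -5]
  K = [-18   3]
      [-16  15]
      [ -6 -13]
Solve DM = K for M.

D is on the left of M, so left-multiply by D⁻¹: M = D⁻¹K.
D has determinant 6; D⁻¹ = [[23/6, -7/2, -3], [-4/3, 1, 1], [1, -1, -1]].
M = D⁻¹K = [[23/6, -7/2, -3], [-4/3, 1, 1], [1, -1, -1]] · [[-18, 3], [-16, 15], [-6, -13]] = [[5, -2], [2, -2], [4, 1]].

M = [[5, -2], [2, -2], [4, 1]]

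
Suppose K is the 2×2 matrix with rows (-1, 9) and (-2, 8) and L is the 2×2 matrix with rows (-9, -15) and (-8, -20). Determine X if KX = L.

X = [[0, 6], [-1, -1]]

Since K multiplies X on the left, X = K⁻¹L.
det K = 10, so K⁻¹ = [[4/5, -9/10], [1/5, -1/10]].
X = K⁻¹L = [[4/5, -9/10], [1/5, -1/10]] · [[-9, -15], [-8, -20]] = [[0, 6], [-1, -1]].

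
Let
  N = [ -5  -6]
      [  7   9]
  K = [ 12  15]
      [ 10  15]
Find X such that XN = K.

N is on the right of X, so right-multiply by N⁻¹: X = KN⁻¹.
det N = -3, so N⁻¹ = [[-3, -2], [7/3, 5/3]].
X = KN⁻¹ = [[12, 15], [10, 15]] · [[-3, -2], [7/3, 5/3]] = [[-1, 1], [5, 5]].

X = [[-1, 1], [5, 5]]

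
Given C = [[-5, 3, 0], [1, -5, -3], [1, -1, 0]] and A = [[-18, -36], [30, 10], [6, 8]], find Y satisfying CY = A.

Since C multiplies Y on the left, Y = C⁻¹A.
det C = 6; the adjugate gives C⁻¹ = [[-1/2, 0, -3/2], [-1/2, 0, -5/2], [2/3, -1/3, 11/3]].
Y = C⁻¹A = [[-1/2, 0, -3/2], [-1/2, 0, -5/2], [2/3, -1/3, 11/3]] · [[-18, -36], [30, 10], [6, 8]] = [[0, 6], [-6, -2], [0, 2]].

Y = [[0, 6], [-6, -2], [0, 2]]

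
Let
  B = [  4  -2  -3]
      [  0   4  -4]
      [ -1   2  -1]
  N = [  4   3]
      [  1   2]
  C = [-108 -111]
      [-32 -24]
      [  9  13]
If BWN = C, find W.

W = [[0, -1], [3, 4], [5, 4]]

W = B⁻¹CN⁻¹ (apply B⁻¹ on the left and N⁻¹ on the right).
det B = -4; the adjugate gives B⁻¹ = [[-1, 2, -5], [-1, 7/4, -4], [-1, 3/2, -4]].
det N = 5; the adjugate gives N⁻¹ = [[2/5, -3/5], [-1/5, 4/5]].
B⁻¹C = [[-1, -2], [16, 17], [24, 23]].
W = (B⁻¹C)N⁻¹ = [[0, -1], [3, 4], [5, 4]].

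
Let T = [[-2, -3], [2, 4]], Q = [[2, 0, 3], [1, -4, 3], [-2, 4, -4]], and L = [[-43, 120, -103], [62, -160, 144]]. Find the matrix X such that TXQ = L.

X = [[-3, 1, 1], [2, 5, -5]]

X = T⁻¹LQ⁻¹ (apply T⁻¹ on the left and Q⁻¹ on the right).
det T = -2, so T⁻¹ = [[-2, -3/2], [1, 1]].
Q has determinant -4; Q⁻¹ = [[-1, -3, -3], [1/2, 1/2, 3/4], [1, 2, 2]].
T⁻¹L = [[-7, 0, -10], [19, -40, 41]].
X = (T⁻¹L)Q⁻¹ = [[-3, 1, 1], [2, 5, -5]].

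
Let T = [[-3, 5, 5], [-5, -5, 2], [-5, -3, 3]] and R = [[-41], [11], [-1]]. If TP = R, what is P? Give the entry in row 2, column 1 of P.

-5

T is on the left of P, so left-multiply by T⁻¹: P = T⁻¹R.
det T = 2; the adjugate gives T⁻¹ = [[-9/2, -15, 35/2], [5/2, 8, -19/2], [-5, -17, 20]].
P = T⁻¹R = [[-9/2, -15, 35/2], [5/2, 8, -19/2], [-5, -17, 20]] · [[-41], [11], [-1]] = [[2], [-5], [-2]].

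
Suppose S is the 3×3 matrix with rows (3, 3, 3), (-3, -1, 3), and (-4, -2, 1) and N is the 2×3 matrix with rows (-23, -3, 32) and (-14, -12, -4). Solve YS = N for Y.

Right-multiplying both sides by S⁻¹ gives Y = NS⁻¹.
det S = -6; the adjugate gives S⁻¹ = [[-5/6, 3/2, -2], [3/2, -5/2, 3], [-1/3, 1, -1]].
Y = NS⁻¹ = [[-23, -3, 32], [-14, -12, -4]] · [[-5/6, 3/2, -2], [3/2, -5/2, 3], [-1/3, 1, -1]] = [[4, 5, 5], [-5, 5, -4]].

Y = [[4, 5, 5], [-5, 5, -4]]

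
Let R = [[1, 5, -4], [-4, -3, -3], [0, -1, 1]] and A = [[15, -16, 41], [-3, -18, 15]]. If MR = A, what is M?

R is on the right of M, so right-multiply by R⁻¹: M = AR⁻¹.
R has determinant -2; R⁻¹ = [[3, 1/2, 27/2], [-2, -1/2, -19/2], [-2, -1/2, -17/2]].
M = AR⁻¹ = [[15, -16, 41], [-3, -18, 15]] · [[3, 1/2, 27/2], [-2, -1/2, -19/2], [-2, -1/2, -17/2]] = [[-5, -5, 6], [-3, 0, 3]].

M = [[-5, -5, 6], [-3, 0, 3]]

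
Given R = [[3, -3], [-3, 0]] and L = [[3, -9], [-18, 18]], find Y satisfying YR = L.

R is on the right of Y, so right-multiply by R⁻¹: Y = LR⁻¹.
R has determinant -9; R⁻¹ = [[0, -1/3], [-1/3, -1/3]].
Y = LR⁻¹ = [[3, -9], [-18, 18]] · [[0, -1/3], [-1/3, -1/3]] = [[3, 2], [-6, 0]].

Y = [[3, 2], [-6, 0]]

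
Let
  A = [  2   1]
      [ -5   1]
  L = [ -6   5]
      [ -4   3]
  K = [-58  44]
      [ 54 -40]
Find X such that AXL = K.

X = [[0, 4], [1, 5]]

Isolating X: multiply by A⁻¹ from the left and L⁻¹ from the right, so X = A⁻¹KL⁻¹.
det A = 7, so A⁻¹ = [[1/7, -1/7], [5/7, 2/7]].
L has determinant 2; L⁻¹ = [[3/2, -5/2], [2, -3]].
A⁻¹K = [[-16, 12], [-26, 20]].
X = (A⁻¹K)L⁻¹ = [[0, 4], [1, 5]].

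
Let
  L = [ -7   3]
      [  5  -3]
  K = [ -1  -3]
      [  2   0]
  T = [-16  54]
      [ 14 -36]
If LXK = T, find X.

Isolating X: multiply by L⁻¹ from the left and K⁻¹ from the right, so X = L⁻¹TK⁻¹.
L has determinant 6; L⁻¹ = [[-1/2, -1/2], [-5/6, -7/6]].
det K = 6, so K⁻¹ = [[0, 1/2], [-1/3, -1/6]].
L⁻¹T = [[1, -9], [-3, -3]].
X = (L⁻¹T)K⁻¹ = [[3, 2], [1, -1]].

X = [[3, 2], [1, -1]]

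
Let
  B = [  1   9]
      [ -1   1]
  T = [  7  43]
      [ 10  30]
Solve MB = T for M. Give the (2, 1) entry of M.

4

B is on the right of M, so right-multiply by B⁻¹: M = TB⁻¹.
B has determinant 10; B⁻¹ = [[1/10, -9/10], [1/10, 1/10]].
M = TB⁻¹ = [[7, 43], [10, 30]] · [[1/10, -9/10], [1/10, 1/10]] = [[5, -2], [4, -6]].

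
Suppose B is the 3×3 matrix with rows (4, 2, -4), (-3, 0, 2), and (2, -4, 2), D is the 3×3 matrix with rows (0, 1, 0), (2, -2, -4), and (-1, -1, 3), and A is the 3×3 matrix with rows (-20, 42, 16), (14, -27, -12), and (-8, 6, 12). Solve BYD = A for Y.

Y = B⁻¹AD⁻¹ (apply B⁻¹ on the left and D⁻¹ on the right).
det B = 4; the adjugate gives B⁻¹ = [[2, 3, 1], [5/2, 4, 1], [3, 5, 3/2]].
det D = -2, so D⁻¹ = [[5, 3/2, 2], [1, 0, 0], [2, 1/2, 1]].
B⁻¹A = [[-6, 9, 8], [-2, 3, 4], [-2, 0, 6]].
Y = (B⁻¹A)D⁻¹ = [[-5, -5, -4], [1, -1, 0], [2, 0, 2]].

Y = [[-5, -5, -4], [1, -1, 0], [2, 0, 2]]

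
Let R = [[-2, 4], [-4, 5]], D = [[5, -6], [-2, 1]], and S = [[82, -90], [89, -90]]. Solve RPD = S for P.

P = [[3, 3], [5, 0]]

P = R⁻¹SD⁻¹ (apply R⁻¹ on the left and D⁻¹ on the right).
R has determinant 6; R⁻¹ = [[5/6, -2/3], [2/3, -1/3]].
det D = -7, so D⁻¹ = [[-1/7, -6/7], [-2/7, -5/7]].
R⁻¹S = [[9, -15], [25, -30]].
P = (R⁻¹S)D⁻¹ = [[3, 3], [5, 0]].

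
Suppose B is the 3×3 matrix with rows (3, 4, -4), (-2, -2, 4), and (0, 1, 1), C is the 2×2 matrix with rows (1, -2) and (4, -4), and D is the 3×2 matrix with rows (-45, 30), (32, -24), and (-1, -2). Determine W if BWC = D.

W = [[1, -1], [3, -2], [0, 1]]

W = B⁻¹DC⁻¹ (apply B⁻¹ on the left and C⁻¹ on the right).
det B = -2; the adjugate gives B⁻¹ = [[3, 4, -4], [-1, -3/2, 2], [1, 3/2, -1]].
det C = 4; the adjugate gives C⁻¹ = [[-1, 1/2], [-1, 1/4]].
B⁻¹D = [[-3, 2], [-5, 2], [4, -4]].
W = (B⁻¹D)C⁻¹ = [[1, -1], [3, -2], [0, 1]].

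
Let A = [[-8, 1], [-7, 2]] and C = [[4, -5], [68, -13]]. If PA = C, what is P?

P = [[3, -4], [-5, -4]]

A is on the right of P, so right-multiply by A⁻¹: P = CA⁻¹.
det A = -9; the adjugate gives A⁻¹ = [[-2/9, 1/9], [-7/9, 8/9]].
P = CA⁻¹ = [[4, -5], [68, -13]] · [[-2/9, 1/9], [-7/9, 8/9]] = [[3, -4], [-5, -4]].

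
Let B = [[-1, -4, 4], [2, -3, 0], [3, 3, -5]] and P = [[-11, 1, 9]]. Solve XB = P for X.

X = [[-4, 0, -5]]

Since B sits to the right of X, X = PB⁻¹.
B has determinant 5; B⁻¹ = [[3, -8/5, 12/5], [2, -7/5, 8/5], [3, -9/5, 11/5]].
X = PB⁻¹ = [[-11, 1, 9]] · [[3, -8/5, 12/5], [2, -7/5, 8/5], [3, -9/5, 11/5]] = [[-4, 0, -5]].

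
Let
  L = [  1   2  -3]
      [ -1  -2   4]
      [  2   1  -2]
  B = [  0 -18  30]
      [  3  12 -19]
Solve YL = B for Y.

Y = [[-6, 6, 6], [5, -2, -2]]

Right-multiplying both sides by L⁻¹ gives Y = BL⁻¹.
det L = 3; the adjugate gives L⁻¹ = [[0, 1/3, 2/3], [2, 4/3, -1/3], [1, 1, 0]].
Y = BL⁻¹ = [[0, -18, 30], [3, 12, -19]] · [[0, 1/3, 2/3], [2, 4/3, -1/3], [1, 1, 0]] = [[-6, 6, 6], [5, -2, -2]].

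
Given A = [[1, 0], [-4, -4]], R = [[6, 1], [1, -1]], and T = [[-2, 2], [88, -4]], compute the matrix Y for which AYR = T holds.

Left-multiply by A⁻¹ and right-multiply by R⁻¹: Y = A⁻¹TR⁻¹.
det A = -4, so A⁻¹ = [[1, 0], [-1, -1/4]].
R has determinant -7; R⁻¹ = [[1/7, 1/7], [1/7, -6/7]].
A⁻¹T = [[-2, 2], [-20, -1]].
Y = (A⁻¹T)R⁻¹ = [[0, -2], [-3, -2]].

Y = [[0, -2], [-3, -2]]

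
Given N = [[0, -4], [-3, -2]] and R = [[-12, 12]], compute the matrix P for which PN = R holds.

N is on the right of P, so right-multiply by N⁻¹: P = RN⁻¹.
N has determinant -12; N⁻¹ = [[1/6, -1/3], [-1/4, 0]].
P = RN⁻¹ = [[-12, 12]] · [[1/6, -1/3], [-1/4, 0]] = [[-5, 4]].

P = [[-5, 4]]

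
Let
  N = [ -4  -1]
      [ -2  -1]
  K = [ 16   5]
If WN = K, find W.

Since N sits to the right of W, W = KN⁻¹.
det N = 2; the adjugate gives N⁻¹ = [[-1/2, 1/2], [1, -2]].
W = KN⁻¹ = [[16, 5]] · [[-1/2, 1/2], [1, -2]] = [[-3, -2]].

W = [[-3, -2]]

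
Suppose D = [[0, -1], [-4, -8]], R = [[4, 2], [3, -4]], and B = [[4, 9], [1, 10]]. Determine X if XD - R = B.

X = [[5, -2], [2, -1]]

XD = B + R = [[8, 11], [4, 6]].
Since D sits to the right of X, X = (B + R)D⁻¹.
D has determinant -4; D⁻¹ = [[2, -1/4], [-1, 0]].
X = (B + R)D⁻¹ = [[5, -2], [2, -1]].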